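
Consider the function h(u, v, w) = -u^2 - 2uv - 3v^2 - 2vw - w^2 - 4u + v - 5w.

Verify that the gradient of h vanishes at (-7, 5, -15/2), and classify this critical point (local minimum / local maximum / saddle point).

local maximum

∇h = (-2u - 2v - 4, -2u - 6v - 2w + 1, -2v - 2w - 5); substituting (-7, 5, -15/2) gives ∇h = (0, 0, 0), so (-7, 5, -15/2) is indeed a critical point.
The Hessian is constant: H = [[-2, -2, 0], [-2, -6, -2], [0, -2, -2]].
Leading principal minors: Δ₁ = -2, Δ₂ = 8, Δ₃ = -8.
The minors alternate sign starting negative (−, +, −), so H is negative definite: a local maximum.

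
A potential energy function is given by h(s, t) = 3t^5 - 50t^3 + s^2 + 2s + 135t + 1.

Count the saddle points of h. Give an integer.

h separates as a function of s plus a function of t, so ∇h=0 decouples.
∂h/∂s = 2(s + 1) = 0 at s ∈ {-1}; ∂h/∂t = 15(t - 3)(t - 1)(t + 1)(t + 3) = 0 at t ∈ {-3, -1, 1, 3}.
The Hessian is diagonal: diag(h_ss, h_tt). Second derivatives: h_ss(-1)=2; h_tt(-3)=-720, h_tt(-1)=240, h_tt(1)=-240, h_tt(3)=720.
Saddle points occur where the two diagonal entries have opposite signs: (-1, -3), (-1, 1). Count: 2.

2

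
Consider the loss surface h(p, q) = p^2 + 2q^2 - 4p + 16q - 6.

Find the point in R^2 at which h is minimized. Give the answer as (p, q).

(2, -4)

h(p,q) separates as A(p) + B(q) − 6, so its minimum is min A + min B − 6.
A'(p) = 2p - 4 vanishes at p ∈ {2}; B'(q) = 4q + 16 vanishes at q ∈ {-4}.
Local minima of A (where A''>0): A(2)=-4. Local minima of B: B(-4)=-32.
So the global minimum of h is A(2) + B(-4) − 6 = -4 − 32 − 6 = -42, attained at (2, -4).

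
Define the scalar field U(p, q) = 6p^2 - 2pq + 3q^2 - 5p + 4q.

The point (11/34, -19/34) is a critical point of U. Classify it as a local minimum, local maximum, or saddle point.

local minimum

The Hessian of U is constant: H = [[12, -2], [-2, 6]].
det(H) = 12·6 − (-2)² = 68.
det(H) > 0 and tr(H) = 18 > 0, so H is positive definite and the point is a local minimum.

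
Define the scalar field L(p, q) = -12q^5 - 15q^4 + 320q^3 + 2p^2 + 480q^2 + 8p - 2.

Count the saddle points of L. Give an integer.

2

L separates as a function of p plus a function of q, so ∇L=0 decouples.
∂L/∂p = 4(p + 2) = 0 at p ∈ {-2}; ∂L/∂q = -60q(q - 4)(q + 1)(q + 4) = 0 at q ∈ {-4, -1, 0, 4}.
The Hessian is diagonal: diag(L_pp, L_qq). Second derivatives: L_pp(-2)=4; L_qq(-4)=5760, L_qq(-1)=-900, L_qq(0)=960, L_qq(4)=-9600.
Saddle points occur where the two diagonal entries have opposite signs: (-2, -1), (-2, 4). Count: 2.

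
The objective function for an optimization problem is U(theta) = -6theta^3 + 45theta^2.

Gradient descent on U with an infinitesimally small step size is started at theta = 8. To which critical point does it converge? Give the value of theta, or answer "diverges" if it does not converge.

U'(theta) = -18theta(theta - 5), so U'(8) = -432.
Gradient descent moves in the -U' direction, i.e. theta is increasing.
There is no critical point above theta=8, and U' keeps the same sign, so the iterate runs off to +∞.

diverges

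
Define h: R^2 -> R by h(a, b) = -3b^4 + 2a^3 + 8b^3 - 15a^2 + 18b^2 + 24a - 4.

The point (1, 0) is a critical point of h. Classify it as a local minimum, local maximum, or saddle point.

The mixed partial ∂²h/∂a∂b is 0, so the Hessian at any point is diag(h_aa, h_bb) = diag(6(2a - 5), 12(-3b^2 + 4b + 3)).
At (1, 0): H = diag(-18, 36).
The eigenvalues have opposite signs, so H is indefinite: a saddle point.

saddle point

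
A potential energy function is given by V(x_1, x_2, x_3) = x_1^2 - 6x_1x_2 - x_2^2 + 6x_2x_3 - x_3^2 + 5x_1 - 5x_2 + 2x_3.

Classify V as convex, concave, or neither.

V is quadratic, so its Hessian is the constant matrix H = [[2, -6, 0], [-6, -2, 6], [0, 6, -2]].
Leading principal minors: 2, -40, 8.
Neither pattern holds ⇒ H is indefinite ⇒ neither convex nor concave.

neither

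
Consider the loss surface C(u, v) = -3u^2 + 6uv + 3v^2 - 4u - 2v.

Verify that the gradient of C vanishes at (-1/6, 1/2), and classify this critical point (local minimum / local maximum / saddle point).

∇C = (-6u + 6v - 4, 6u + 6v - 2); substituting (-1/6, 1/2) gives ∇C = (0, 0), so (-1/6, 1/2) is indeed a critical point.
The Hessian of C is constant: H = [[-6, 6], [6, 6]].
det(H) = (-6)·6 − 6² = -72.
Since det(H) < 0, H is indefinite and the critical point is a saddle point.

saddle point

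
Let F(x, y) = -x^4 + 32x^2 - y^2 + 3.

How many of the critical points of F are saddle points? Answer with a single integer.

1

F separates as a function of x plus a function of y, so ∇F=0 decouples.
∂F/∂x = -4x(x - 4)(x + 4) = 0 at x ∈ {-4, 0, 4}; ∂F/∂y = -2y = 0 at y ∈ {0}.
The Hessian is diagonal: diag(F_xx, F_yy). Second derivatives: F_xx(-4)=-128, F_xx(0)=64, F_xx(4)=-128; F_yy(0)=-2.
Saddle points occur where the two diagonal entries have opposite signs: (0, 0). Count: 1.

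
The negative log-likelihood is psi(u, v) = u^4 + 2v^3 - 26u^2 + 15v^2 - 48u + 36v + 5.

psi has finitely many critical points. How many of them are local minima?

2

psi separates as a function of u plus a function of v, so ∇psi=0 decouples.
∂psi/∂u = 4(u - 4)(u + 1)(u + 3) = 0 at u ∈ {-3, -1, 4}; ∂psi/∂v = 6(v + 2)(v + 3) = 0 at v ∈ {-3, -2}.
The Hessian is diagonal: diag(psi_uu, psi_vv). Second derivatives: psi_uu(-3)=56, psi_uu(-1)=-40, psi_uu(4)=140; psi_vv(-3)=-6, psi_vv(-2)=6.
Local minima occur where both diagonal entries positive: (-3, -2), (4, -2). Count: 2.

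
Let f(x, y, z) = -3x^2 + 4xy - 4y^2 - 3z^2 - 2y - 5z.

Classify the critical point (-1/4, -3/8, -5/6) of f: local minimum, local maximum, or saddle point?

The Hessian is constant: H = [[-6, 4, 0], [4, -8, 0], [0, 0, -6]].
Leading principal minors: Δ₁ = -6, Δ₂ = 32, Δ₃ = -192.
The minors alternate sign starting negative (−, +, −), so H is negative definite: a local maximum.

local maximum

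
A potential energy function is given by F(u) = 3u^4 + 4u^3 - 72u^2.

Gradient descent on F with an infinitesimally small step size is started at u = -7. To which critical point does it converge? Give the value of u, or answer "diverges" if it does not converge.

F'(u) = 12u(u - 3)(u + 4), so F'(-7) = -2520.
Gradient descent moves in the -F' direction, i.e. u is increasing.
The nearest critical point in that direction is u = -4, where F'' = 336 > 0 (a local minimum). The iterate converges there.

-4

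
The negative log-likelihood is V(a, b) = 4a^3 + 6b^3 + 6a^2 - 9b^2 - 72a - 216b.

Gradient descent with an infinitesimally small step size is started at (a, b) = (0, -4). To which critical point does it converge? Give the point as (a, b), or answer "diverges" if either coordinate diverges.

V is separable, so gradient descent decouples: a follows -∂V/∂a, b follows -∂V/∂b.
∂V/∂a = 12(a - 2)(a + 3); at a=0 this is -72, so a increases.
∂V/∂b = 18(b - 4)(b + 3); at b=-4 this is 144, so b decreases.
The b-coordinate has no critical point in that direction and runs off to infinity.

diverges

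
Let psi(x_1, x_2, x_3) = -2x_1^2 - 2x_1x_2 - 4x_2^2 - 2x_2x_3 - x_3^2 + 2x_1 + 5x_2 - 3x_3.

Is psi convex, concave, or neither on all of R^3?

psi is quadratic, so its Hessian is the constant matrix H = [[-4, -2, 0], [-2, -8, -2], [0, -2, -2]].
Leading principal minors: -4, 28, -40.
Signs alternate −, +, − ⇒ H ≺ 0 ⇒ concave.

concave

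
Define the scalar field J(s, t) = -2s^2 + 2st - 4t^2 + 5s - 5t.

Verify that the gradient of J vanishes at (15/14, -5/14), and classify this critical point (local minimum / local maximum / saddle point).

local maximum

∇J = (-4s + 2t + 5, 2s - 8t - 5); substituting (15/14, -5/14) gives ∇J = (0, 0), so (15/14, -5/14) is indeed a critical point.
The Hessian of J is constant: H = [[-4, 2], [2, -8]].
det(H) = (-4)·(-8) − 2² = 28.
det(H) > 0 and tr(H) = -12 < 0, so H is negative definite and the point is a local maximum.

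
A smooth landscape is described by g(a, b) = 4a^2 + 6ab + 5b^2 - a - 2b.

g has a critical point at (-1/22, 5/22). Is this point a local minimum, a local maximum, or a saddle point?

local minimum

The Hessian of g is constant: H = [[8, 6], [6, 10]].
det(H) = 8·10 − 6² = 44.
det(H) > 0 and tr(H) = 18 > 0, so H is positive definite and the point is a local minimum.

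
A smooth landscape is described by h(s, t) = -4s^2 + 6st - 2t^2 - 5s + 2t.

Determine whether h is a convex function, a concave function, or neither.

h is quadratic, so its Hessian is the constant matrix H = [[-8, 6], [6, -4]].
det(H) = -4, tr(H) = -12.
det(H) < 0, so H is indefinite: neither convex nor concave.

neither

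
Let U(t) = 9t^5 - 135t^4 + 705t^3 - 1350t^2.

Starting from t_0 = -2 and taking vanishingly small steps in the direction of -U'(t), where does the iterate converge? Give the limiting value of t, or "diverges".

U'(t) = 45t(t - 5)(t - 4)(t - 3), so U'(-2) = 18900.
Gradient descent moves in the -U' direction, i.e. t is decreasing.
There is no critical point below t=-2, and U' keeps the same sign, so the iterate runs off to −∞.

diverges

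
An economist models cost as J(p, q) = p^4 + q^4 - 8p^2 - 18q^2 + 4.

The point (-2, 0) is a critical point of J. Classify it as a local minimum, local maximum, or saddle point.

saddle point

The mixed partial ∂²J/∂p∂q is 0, so the Hessian at any point is diag(J_pp, J_qq) = diag(4(3p^2 - 4), 12(q^2 - 3)).
At (-2, 0): H = diag(32, -36).
The eigenvalues have opposite signs, so H is indefinite: a saddle point.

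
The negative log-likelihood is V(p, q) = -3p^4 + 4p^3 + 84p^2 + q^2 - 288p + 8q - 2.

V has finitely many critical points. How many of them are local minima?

V separates as a function of p plus a function of q, so ∇V=0 decouples.
∂V/∂p = -12(p - 3)(p - 2)(p + 4) = 0 at p ∈ {-4, 2, 3}; ∂V/∂q = 2(q + 4) = 0 at q ∈ {-4}.
The Hessian is diagonal: diag(V_pp, V_qq). Second derivatives: V_pp(-4)=-504, V_pp(2)=72, V_pp(3)=-84; V_qq(-4)=2.
Local minima occur where both diagonal entries positive: (2, -4). Count: 1.

1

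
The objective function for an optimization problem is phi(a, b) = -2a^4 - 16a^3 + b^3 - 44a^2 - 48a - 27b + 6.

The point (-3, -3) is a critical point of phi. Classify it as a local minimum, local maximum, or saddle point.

The mixed partial ∂²phi/∂a∂b is 0, so the Hessian at any point is diag(phi_aa, phi_bb) = diag(-8(3a^2 + 12a + 11), 6b).
At (-3, -3): H = diag(-16, -18).
Both eigenvalues are negative, so H is negative definite: a local maximum.

local maximum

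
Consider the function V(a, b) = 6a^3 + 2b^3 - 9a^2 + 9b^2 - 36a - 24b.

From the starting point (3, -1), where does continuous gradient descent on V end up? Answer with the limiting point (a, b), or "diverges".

(2, 1)

V is separable, so gradient descent decouples: a follows -∂V/∂a, b follows -∂V/∂b.
∂V/∂a = 18(a - 2)(a + 1); at a=3 this is 72, so a decreases.
∂V/∂b = 6(b - 1)(b + 4); at b=-1 this is -36, so b increases.
a converges to its nearest critical value 2 (a local min of the a-part); b converges to 1. The iterate converges to (2, 1).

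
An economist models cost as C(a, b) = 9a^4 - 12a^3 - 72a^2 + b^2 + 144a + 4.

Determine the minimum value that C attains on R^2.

-332

C(a,b) separates as P(a) + Q(b) + 4, so its minimum is min P + min Q + 4.
P'(a) = 36(a - 2)(a - 1)(a + 2) vanishes at a ∈ {-2, 1, 2}; Q'(b) = 2b vanishes at b ∈ {0}.
Local minima of P (where P''>0): P(-2)=-336, P(2)=48. Local minima of Q: Q(0)=0.
So the global minimum of C is P(-2) + Q(0) + 4 = -336 + 0 + 4 = -332, attained at (-2, 0).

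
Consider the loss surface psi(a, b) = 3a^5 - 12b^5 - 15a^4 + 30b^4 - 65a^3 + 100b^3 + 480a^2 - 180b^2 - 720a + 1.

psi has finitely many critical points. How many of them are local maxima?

4

psi separates as a function of a plus a function of b, so ∇psi=0 decouples.
∂psi/∂a = 15(a - 4)(a - 3)(a - 1)(a + 4) = 0 at a ∈ {-4, 1, 3, 4}; ∂psi/∂b = -60b(b - 3)(b - 1)(b + 2) = 0 at b ∈ {-2, 0, 1, 3}.
The Hessian is diagonal: diag(psi_aa, psi_bb). Second derivatives: psi_aa(-4)=-4200, psi_aa(1)=450, psi_aa(3)=-210, psi_aa(4)=360; psi_bb(-2)=1800, psi_bb(0)=-360, psi_bb(1)=360, psi_bb(3)=-1800.
Local maxima occur where both diagonal entries negative: (-4, 0), (-4, 3), (3, 0), (3, 3). Count: 4.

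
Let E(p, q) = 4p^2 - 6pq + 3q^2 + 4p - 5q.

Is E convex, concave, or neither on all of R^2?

E is quadratic, so its Hessian is the constant matrix H = [[8, -6], [-6, 6]].
det(H) = 12, tr(H) = 14.
det(H) > 0 and tr(H) > 0, so H is positive definite everywhere: convex.

convex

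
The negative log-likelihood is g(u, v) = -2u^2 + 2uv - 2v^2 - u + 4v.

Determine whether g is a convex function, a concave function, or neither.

concave

g is quadratic, so its Hessian is the constant matrix H = [[-4, 2], [2, -4]].
det(H) = 12, tr(H) = -8.
det(H) > 0 and tr(H) < 0, so H is negative definite everywhere: concave.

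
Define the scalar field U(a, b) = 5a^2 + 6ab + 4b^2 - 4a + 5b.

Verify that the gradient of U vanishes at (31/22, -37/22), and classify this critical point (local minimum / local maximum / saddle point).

∇U = (10a + 6b - 4, 6a + 8b + 5); substituting (31/22, -37/22) gives ∇U = (0, 0), so (31/22, -37/22) is indeed a critical point.
The Hessian of U is constant: H = [[10, 6], [6, 8]].
det(H) = 10·8 − 6² = 44.
det(H) > 0 and tr(H) = 18 > 0, so H is positive definite and the point is a local minimum.

local minimum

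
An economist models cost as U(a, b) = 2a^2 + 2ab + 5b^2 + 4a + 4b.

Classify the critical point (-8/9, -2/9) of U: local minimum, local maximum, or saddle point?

local minimum

The Hessian of U is constant: H = [[4, 2], [2, 10]].
det(H) = 4·10 − 2² = 36.
det(H) > 0 and tr(H) = 14 > 0, so H is positive definite and the point is a local minimum.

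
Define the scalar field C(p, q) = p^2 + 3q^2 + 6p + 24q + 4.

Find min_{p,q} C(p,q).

C(p,q) separates as A(p) + B(q) + 4, so its minimum is min A + min B + 4.
A'(p) = 2p + 6 vanishes at p ∈ {-3}; B'(q) = 6q + 24 vanishes at q ∈ {-4}.
Local minima of A (where A''>0): A(-3)=-9. Local minima of B: B(-4)=-48.
So the global minimum of C is A(-3) + B(-4) + 4 = -9 − 48 + 4 = -53, attained at (-3, -4).

-53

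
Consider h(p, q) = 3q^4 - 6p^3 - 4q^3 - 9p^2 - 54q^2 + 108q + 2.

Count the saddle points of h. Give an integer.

h separates as a function of p plus a function of q, so ∇h=0 decouples.
∂h/∂p = -18p(p + 1) = 0 at p ∈ {-1, 0}; ∂h/∂q = 12(q - 3)(q - 1)(q + 3) = 0 at q ∈ {-3, 1, 3}.
The Hessian is diagonal: diag(h_pp, h_qq). Second derivatives: h_pp(-1)=18, h_pp(0)=-18; h_qq(-3)=288, h_qq(1)=-96, h_qq(3)=144.
Saddle points occur where the two diagonal entries have opposite signs: (-1, 1), (0, -3), (0, 3). Count: 3.

3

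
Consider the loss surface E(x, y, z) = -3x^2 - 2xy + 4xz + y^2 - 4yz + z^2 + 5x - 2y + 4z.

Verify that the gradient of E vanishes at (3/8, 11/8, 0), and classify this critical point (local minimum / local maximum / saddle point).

∇E = (-6x - 2y + 4z + 5, -2x + 2y - 4z - 2, 4x - 4y + 2z + 4); substituting (3/8, 11/8, 0) gives ∇E = (0, 0, 0), so (3/8, 11/8, 0) is indeed a critical point.
The Hessian is constant: H = [[-6, -2, 4], [-2, 2, -4], [4, -4, 2]].
Leading principal minors: Δ₁ = -6, Δ₂ = -16, Δ₃ = 96.
The minors fit neither the all-positive nor the alternating-sign pattern, so H is indefinite: a saddle point.

saddle point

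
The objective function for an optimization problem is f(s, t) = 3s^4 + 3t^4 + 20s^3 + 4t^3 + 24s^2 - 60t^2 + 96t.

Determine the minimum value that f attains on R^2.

f(s,t) separates as P(s) + Q(t), so its minimum is min P + min Q.
P'(s) = 12s(s + 1)(s + 4) vanishes at s ∈ {-4, -1, 0}; Q'(t) = 12(t - 2)(t - 1)(t + 4) vanishes at t ∈ {-4, 1, 2}.
Local minima of P (where P''>0): P(-4)=-128, P(0)=0. Local minima of Q: Q(-4)=-832, Q(2)=32.
So the global minimum of f is P(-4) + Q(-4) = -128 − 832 = -960, attained at (-4, -4).

-960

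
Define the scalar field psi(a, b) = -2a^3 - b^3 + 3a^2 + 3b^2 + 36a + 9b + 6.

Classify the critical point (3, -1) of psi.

saddle point

The mixed partial ∂²psi/∂a∂b is 0, so the Hessian at any point is diag(psi_aa, psi_bb) = diag(6(-2a + 1), 6(-b + 1)).
At (3, -1): H = diag(-30, 12).
The eigenvalues have opposite signs, so H is indefinite: a saddle point.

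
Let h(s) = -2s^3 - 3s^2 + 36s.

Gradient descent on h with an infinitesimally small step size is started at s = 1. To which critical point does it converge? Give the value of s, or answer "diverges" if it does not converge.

-3

h'(s) = -6(s - 2)(s + 3), so h'(1) = 24.
Gradient descent moves in the -h' direction, i.e. s is decreasing.
The nearest critical point in that direction is s = -3, where h'' = 30 > 0 (a local minimum). The iterate converges there.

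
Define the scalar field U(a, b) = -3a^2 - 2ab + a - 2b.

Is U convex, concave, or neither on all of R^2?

neither

U is quadratic, so its Hessian is the constant matrix H = [[-6, -2], [-2, 0]].
det(H) = -4, tr(H) = -6.
det(H) < 0, so H is indefinite: neither convex nor concave.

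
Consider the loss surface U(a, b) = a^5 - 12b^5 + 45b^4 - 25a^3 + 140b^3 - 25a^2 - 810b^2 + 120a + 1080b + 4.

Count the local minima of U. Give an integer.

U separates as a function of a plus a function of b, so ∇U=0 decouples.
∂U/∂a = 5(a - 4)(a - 1)(a + 2)(a + 3) = 0 at a ∈ {-3, -2, 1, 4}; ∂U/∂b = -60(b - 3)(b - 2)(b - 1)(b + 3) = 0 at b ∈ {-3, 1, 2, 3}.
The Hessian is diagonal: diag(U_aa, U_bb). Second derivatives: U_aa(-3)=-140, U_aa(-2)=90, U_aa(1)=-180, U_aa(4)=630; U_bb(-3)=7200, U_bb(1)=-480, U_bb(2)=300, U_bb(3)=-720.
Local minima occur where both diagonal entries positive: (-2, -3), (-2, 2), (4, -3), (4, 2). Count: 4.

4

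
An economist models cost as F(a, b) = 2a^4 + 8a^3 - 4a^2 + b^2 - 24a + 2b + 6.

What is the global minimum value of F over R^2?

F(a,b) separates as P(a) + Q(b) + 6, so its minimum is min P + min Q + 6.
P'(a) = 8(a - 1)(a + 1)(a + 3) vanishes at a ∈ {-3, -1, 1}; Q'(b) = 2b + 2 vanishes at b ∈ {-1}.
Local minima of P (where P''>0): P(-3)=-18, P(1)=-18. Local minima of Q: Q(-1)=-1.
So the global minimum of F is P(-3) + Q(-1) + 6 = -18 − 1 + 6 = -13, attained at (-3, -1).

-13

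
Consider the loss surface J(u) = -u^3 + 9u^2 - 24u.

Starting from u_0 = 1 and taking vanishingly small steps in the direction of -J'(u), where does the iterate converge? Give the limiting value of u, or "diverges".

2

J'(u) = -3(u - 4)(u - 2), so J'(1) = -9.
Gradient descent moves in the -J' direction, i.e. u is increasing.
The nearest critical point in that direction is u = 2, where J'' = 6 > 0 (a local minimum). The iterate converges there.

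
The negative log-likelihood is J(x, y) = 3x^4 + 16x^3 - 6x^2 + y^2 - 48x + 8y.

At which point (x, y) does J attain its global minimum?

(-4, -4)

J(x,y) separates as P(x) + Q(y), so its minimum is min P + min Q.
P'(x) = 12(x - 1)(x + 1)(x + 4) vanishes at x ∈ {-4, -1, 1}; Q'(y) = 2y + 8 vanishes at y ∈ {-4}.
Local minima of P (where P''>0): P(-4)=-160, P(1)=-35. Local minima of Q: Q(-4)=-16.
So the global minimum of J is P(-4) + Q(-4) = -160 − 16 = -176, attained at (-4, -4).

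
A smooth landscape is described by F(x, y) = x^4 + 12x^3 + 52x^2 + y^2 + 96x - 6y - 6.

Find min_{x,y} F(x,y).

F(x,y) separates as P(x) + Q(y) − 6, so its minimum is min P + min Q − 6.
P'(x) = 4(x + 2)(x + 3)(x + 4) vanishes at x ∈ {-4, -3, -2}; Q'(y) = 2y - 6 vanishes at y ∈ {3}.
Local minima of P (where P''>0): P(-4)=-64, P(-2)=-64. Local minima of Q: Q(3)=-9.
So the global minimum of F is P(-4) + Q(3) − 6 = -64 − 9 − 6 = -79, attained at (-4, 3).

-79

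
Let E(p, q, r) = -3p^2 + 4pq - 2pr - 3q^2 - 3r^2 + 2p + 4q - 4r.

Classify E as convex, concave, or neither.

concave

E is quadratic, so its Hessian is the constant matrix H = [[-6, 4, -2], [4, -6, 0], [-2, 0, -6]].
Leading principal minors: -6, 20, -96.
Signs alternate −, +, − ⇒ H ≺ 0 ⇒ concave.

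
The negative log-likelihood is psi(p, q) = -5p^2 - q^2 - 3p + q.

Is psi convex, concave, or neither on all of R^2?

psi is quadratic, so its Hessian is the constant matrix H = [[-10, 0], [0, -2]].
det(H) = 20, tr(H) = -12.
det(H) > 0 and tr(H) < 0, so H is negative definite everywhere: concave.

concave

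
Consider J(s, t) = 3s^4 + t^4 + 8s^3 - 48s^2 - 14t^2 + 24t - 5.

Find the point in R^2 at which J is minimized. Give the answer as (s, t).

J(s,t) separates as P(s) + Q(t) − 5, so its minimum is min P + min Q − 5.
P'(s) = 12s(s - 2)(s + 4) vanishes at s ∈ {-4, 0, 2}; Q'(t) = 4(t - 2)(t - 1)(t + 3) vanishes at t ∈ {-3, 1, 2}.
Local minima of P (where P''>0): P(-4)=-512, P(2)=-80. Local minima of Q: Q(-3)=-117, Q(2)=8.
So the global minimum of J is P(-4) + Q(-3) − 5 = -512 − 117 − 5 = -634, attained at (-4, -3).

(-4, -3)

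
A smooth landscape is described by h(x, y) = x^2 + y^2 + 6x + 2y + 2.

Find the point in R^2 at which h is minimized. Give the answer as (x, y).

(-3, -1)

h(x,y) separates as P(x) + Q(y) + 2, so its minimum is min P + min Q + 2.
P'(x) = 2x + 6 vanishes at x ∈ {-3}; Q'(y) = 2y + 2 vanishes at y ∈ {-1}.
Local minima of P (where P''>0): P(-3)=-9. Local minima of Q: Q(-1)=-1.
So the global minimum of h is P(-3) + Q(-1) + 2 = -9 − 1 + 2 = -8, attained at (-3, -1).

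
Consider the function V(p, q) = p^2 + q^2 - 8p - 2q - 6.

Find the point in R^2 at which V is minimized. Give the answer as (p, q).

(4, 1)

V(p,q) separates as A(p) + B(q) − 6, so its minimum is min A + min B − 6.
A'(p) = 2p - 8 vanishes at p ∈ {4}; B'(q) = 2q - 2 vanishes at q ∈ {1}.
Local minima of A (where A''>0): A(4)=-16. Local minima of B: B(1)=-1.
So the global minimum of V is A(4) + B(1) − 6 = -16 − 1 − 6 = -23, attained at (4, 1).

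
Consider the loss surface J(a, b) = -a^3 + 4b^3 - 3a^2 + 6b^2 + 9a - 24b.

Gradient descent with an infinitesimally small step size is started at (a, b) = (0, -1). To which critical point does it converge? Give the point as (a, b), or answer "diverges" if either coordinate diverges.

(-3, 1)

J is separable, so gradient descent decouples: a follows -∂J/∂a, b follows -∂J/∂b.
∂J/∂a = -3(a - 1)(a + 3); at a=0 this is 9, so a decreases.
∂J/∂b = 12(b - 1)(b + 2); at b=-1 this is -24, so b increases.
a converges to its nearest critical value -3 (a local min of the a-part); b converges to 1. The iterate converges to (-3, 1).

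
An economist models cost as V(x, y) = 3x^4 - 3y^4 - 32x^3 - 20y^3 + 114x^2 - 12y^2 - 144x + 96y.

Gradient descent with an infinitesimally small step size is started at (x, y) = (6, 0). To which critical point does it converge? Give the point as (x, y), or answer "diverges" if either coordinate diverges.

V is separable, so gradient descent decouples: x follows -∂V/∂x, y follows -∂V/∂y.
∂V/∂x = 12(x - 4)(x - 3)(x - 1); at x=6 this is 360, so x decreases.
∂V/∂y = -12(y - 1)(y + 2)(y + 4); at y=0 this is 96, so y decreases.
x converges to its nearest critical value 4 (a local min of the x-part); y converges to -2. The iterate converges to (4, -2).

(4, -2)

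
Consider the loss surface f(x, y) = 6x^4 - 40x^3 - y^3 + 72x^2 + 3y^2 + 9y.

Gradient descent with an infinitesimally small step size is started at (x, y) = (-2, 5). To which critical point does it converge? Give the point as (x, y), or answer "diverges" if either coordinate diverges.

f is separable, so gradient descent decouples: x follows -∂f/∂x, y follows -∂f/∂y.
∂f/∂x = 24x(x - 3)(x - 2); at x=-2 this is -960, so x increases.
∂f/∂y = -3(y - 3)(y + 1); at y=5 this is -36, so y increases.
The y-coordinate has no critical point in that direction and runs off to infinity.

diverges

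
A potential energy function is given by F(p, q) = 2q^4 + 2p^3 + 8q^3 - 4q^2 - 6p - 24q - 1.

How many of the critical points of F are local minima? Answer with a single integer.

F separates as a function of p plus a function of q, so ∇F=0 decouples.
∂F/∂p = 6(p - 1)(p + 1) = 0 at p ∈ {-1, 1}; ∂F/∂q = 8(q - 1)(q + 1)(q + 3) = 0 at q ∈ {-3, -1, 1}.
The Hessian is diagonal: diag(F_pp, F_qq). Second derivatives: F_pp(-1)=-12, F_pp(1)=12; F_qq(-3)=64, F_qq(-1)=-32, F_qq(1)=64.
Local minima occur where both diagonal entries positive: (1, -3), (1, 1). Count: 2.

2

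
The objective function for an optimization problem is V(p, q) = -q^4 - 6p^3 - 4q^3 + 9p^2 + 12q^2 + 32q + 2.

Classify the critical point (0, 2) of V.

saddle point

The mixed partial ∂²V/∂p∂q is 0, so the Hessian at any point is diag(V_pp, V_qq) = diag(18(-2p + 1), 12(-q^2 - 2q + 2)).
At (0, 2): H = diag(18, -72).
The eigenvalues have opposite signs, so H is indefinite: a saddle point.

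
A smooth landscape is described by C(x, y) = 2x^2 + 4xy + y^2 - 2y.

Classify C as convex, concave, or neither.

C is quadratic, so its Hessian is the constant matrix H = [[4, 4], [4, 2]].
det(H) = -8, tr(H) = 6.
det(H) < 0, so H is indefinite: neither convex nor concave.

neither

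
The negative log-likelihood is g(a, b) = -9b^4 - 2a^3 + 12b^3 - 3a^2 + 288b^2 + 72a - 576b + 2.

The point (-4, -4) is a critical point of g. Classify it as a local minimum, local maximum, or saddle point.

The mixed partial ∂²g/∂a∂b is 0, so the Hessian at any point is diag(g_aa, g_bb) = diag(-6(2a + 1), 36(-3b^2 + 2b + 16)).
At (-4, -4): H = diag(42, -1440).
The eigenvalues have opposite signs, so H is indefinite: a saddle point.

saddle point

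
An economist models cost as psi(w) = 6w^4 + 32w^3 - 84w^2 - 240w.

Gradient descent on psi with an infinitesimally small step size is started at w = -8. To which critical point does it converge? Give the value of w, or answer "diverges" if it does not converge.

-5

psi'(w) = 24(w - 2)(w + 1)(w + 5), so psi'(-8) = -5040.
Gradient descent moves in the -psi' direction, i.e. w is increasing.
The nearest critical point in that direction is w = -5, where psi'' = 672 > 0 (a local minimum). The iterate converges there.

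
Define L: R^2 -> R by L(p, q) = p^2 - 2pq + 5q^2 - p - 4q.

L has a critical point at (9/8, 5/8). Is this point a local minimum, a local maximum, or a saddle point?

local minimum

The Hessian of L is constant: H = [[2, -2], [-2, 10]].
det(H) = 2·10 − (-2)² = 16.
det(H) > 0 and tr(H) = 12 > 0, so H is positive definite and the point is a local minimum.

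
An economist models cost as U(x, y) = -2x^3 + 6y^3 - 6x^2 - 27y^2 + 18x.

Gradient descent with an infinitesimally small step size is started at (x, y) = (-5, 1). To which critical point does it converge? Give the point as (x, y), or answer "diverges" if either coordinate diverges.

U is separable, so gradient descent decouples: x follows -∂U/∂x, y follows -∂U/∂y.
∂U/∂x = -6(x - 1)(x + 3); at x=-5 this is -72, so x increases.
∂U/∂y = 18y(y - 3); at y=1 this is -36, so y increases.
x converges to its nearest critical value -3 (a local min of the x-part); y converges to 3. The iterate converges to (-3, 3).

(-3, 3)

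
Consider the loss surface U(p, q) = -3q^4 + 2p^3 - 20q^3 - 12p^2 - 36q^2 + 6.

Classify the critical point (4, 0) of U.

The mixed partial ∂²U/∂p∂q is 0, so the Hessian at any point is diag(U_pp, U_qq) = diag(12(p - 2), -12(3q^2 + 10q + 6)).
At (4, 0): H = diag(24, -72).
The eigenvalues have opposite signs, so H is indefinite: a saddle point.

saddle point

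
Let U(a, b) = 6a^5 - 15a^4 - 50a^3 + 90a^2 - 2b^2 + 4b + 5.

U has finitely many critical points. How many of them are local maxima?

2

U separates as a function of a plus a function of b, so ∇U=0 decouples.
∂U/∂a = 30a(a - 3)(a - 1)(a + 2) = 0 at a ∈ {-2, 0, 1, 3}; ∂U/∂b = -4(b - 1) = 0 at b ∈ {1}.
The Hessian is diagonal: diag(U_aa, U_bb). Second derivatives: U_aa(-2)=-900, U_aa(0)=180, U_aa(1)=-180, U_aa(3)=900; U_bb(1)=-4.
Local maxima occur where both diagonal entries negative: (-2, 1), (1, 1). Count: 2.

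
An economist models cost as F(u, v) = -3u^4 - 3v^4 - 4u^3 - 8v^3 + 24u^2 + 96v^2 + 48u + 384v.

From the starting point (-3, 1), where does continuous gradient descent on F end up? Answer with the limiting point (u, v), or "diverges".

F is separable, so gradient descent decouples: u follows -∂F/∂u, v follows -∂F/∂v.
∂F/∂u = -12(u - 2)(u + 1)(u + 2); at u=-3 this is 120, so u decreases.
∂F/∂v = -12(v - 4)(v + 2)(v + 4); at v=1 this is 540, so v decreases.
The u-coordinate has no critical point in that direction and runs off to infinity.

diverges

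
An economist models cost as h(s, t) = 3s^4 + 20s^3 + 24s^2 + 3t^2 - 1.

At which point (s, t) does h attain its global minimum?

(-4, 0)

h(s,t) separates as P(s) + Q(t) − 1, so its minimum is min P + min Q − 1.
P'(s) = 12s(s + 1)(s + 4) vanishes at s ∈ {-4, -1, 0}; Q'(t) = 6t vanishes at t ∈ {0}.
Local minima of P (where P''>0): P(-4)=-128, P(0)=0. Local minima of Q: Q(0)=0.
So the global minimum of h is P(-4) + Q(0) − 1 = -128 + 0 − 1 = -129, attained at (-4, 0).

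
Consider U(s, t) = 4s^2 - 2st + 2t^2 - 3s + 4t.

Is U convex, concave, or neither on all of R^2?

U is quadratic, so its Hessian is the constant matrix H = [[8, -2], [-2, 4]].
det(H) = 28, tr(H) = 12.
det(H) > 0 and tr(H) > 0, so H is positive definite everywhere: convex.

convex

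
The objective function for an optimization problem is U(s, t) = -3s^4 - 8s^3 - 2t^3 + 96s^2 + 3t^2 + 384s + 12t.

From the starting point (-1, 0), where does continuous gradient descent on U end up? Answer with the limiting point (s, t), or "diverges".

(-2, -1)

U is separable, so gradient descent decouples: s follows -∂U/∂s, t follows -∂U/∂t.
∂U/∂s = -12(s - 4)(s + 2)(s + 4); at s=-1 this is 180, so s decreases.
∂U/∂t = -6(t - 2)(t + 1); at t=0 this is 12, so t decreases.
s converges to its nearest critical value -2 (a local min of the s-part); t converges to -1. The iterate converges to (-2, -1).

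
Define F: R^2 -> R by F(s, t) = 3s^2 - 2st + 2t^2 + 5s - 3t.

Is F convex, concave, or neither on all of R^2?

convex

F is quadratic, so its Hessian is the constant matrix H = [[6, -2], [-2, 4]].
det(H) = 20, tr(H) = 10.
det(H) > 0 and tr(H) > 0, so H is positive definite everywhere: convex.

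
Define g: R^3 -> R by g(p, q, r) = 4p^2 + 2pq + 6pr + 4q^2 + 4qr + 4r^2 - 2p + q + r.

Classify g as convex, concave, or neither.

convex

g is quadratic, so its Hessian is the constant matrix H = [[8, 2, 6], [2, 8, 4], [6, 4, 8]].
Leading principal minors: 8, 60, 160.
All positive ⇒ H ≻ 0 ⇒ convex.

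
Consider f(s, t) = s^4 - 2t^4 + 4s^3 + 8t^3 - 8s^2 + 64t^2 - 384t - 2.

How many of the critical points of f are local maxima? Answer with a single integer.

f separates as a function of s plus a function of t, so ∇f=0 decouples.
∂f/∂s = 4s(s - 1)(s + 4) = 0 at s ∈ {-4, 0, 1}; ∂f/∂t = -8(t - 4)(t - 3)(t + 4) = 0 at t ∈ {-4, 3, 4}.
The Hessian is diagonal: diag(f_ss, f_tt). Second derivatives: f_ss(-4)=80, f_ss(0)=-16, f_ss(1)=20; f_tt(-4)=-448, f_tt(3)=56, f_tt(4)=-64.
Local maxima occur where both diagonal entries negative: (0, -4), (0, 4). Count: 2.

2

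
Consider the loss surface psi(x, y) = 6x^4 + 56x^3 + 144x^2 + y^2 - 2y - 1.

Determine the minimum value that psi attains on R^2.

-2

psi(x,y) separates as P(x) + Q(y) − 1, so its minimum is min P + min Q − 1.
P'(x) = 24x(x + 3)(x + 4) vanishes at x ∈ {-4, -3, 0}; Q'(y) = 2y - 2 vanishes at y ∈ {1}.
Local minima of P (where P''>0): P(-4)=256, P(0)=0. Local minima of Q: Q(1)=-1.
So the global minimum of psi is P(0) + Q(1) − 1 = 0 − 1 − 1 = -2, attained at (0, 1).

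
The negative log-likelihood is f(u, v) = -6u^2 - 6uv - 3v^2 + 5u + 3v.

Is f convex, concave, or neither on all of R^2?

concave

f is quadratic, so its Hessian is the constant matrix H = [[-12, -6], [-6, -6]].
det(H) = 36, tr(H) = -18.
det(H) > 0 and tr(H) < 0, so H is negative definite everywhere: concave.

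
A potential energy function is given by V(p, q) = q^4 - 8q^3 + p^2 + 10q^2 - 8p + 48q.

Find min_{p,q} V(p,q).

V(p,q) separates as A(p) + B(q), so its minimum is min A + min B.
A'(p) = 2p - 8 vanishes at p ∈ {4}; B'(q) = 4(q - 4)(q - 3)(q + 1) vanishes at q ∈ {-1, 3, 4}.
Local minima of A (where A''>0): A(4)=-16. Local minima of B: B(-1)=-29, B(4)=96.
So the global minimum of V is A(4) + B(-1) = -16 − 29 = -45, attained at (4, -1).

-45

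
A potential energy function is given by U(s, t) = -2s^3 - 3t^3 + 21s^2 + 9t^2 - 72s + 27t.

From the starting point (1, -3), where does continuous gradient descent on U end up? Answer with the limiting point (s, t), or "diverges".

(3, -1)

U is separable, so gradient descent decouples: s follows -∂U/∂s, t follows -∂U/∂t.
∂U/∂s = -6(s - 4)(s - 3); at s=1 this is -36, so s increases.
∂U/∂t = -9(t - 3)(t + 1); at t=-3 this is -108, so t increases.
s converges to its nearest critical value 3 (a local min of the s-part); t converges to -1. The iterate converges to (3, -1).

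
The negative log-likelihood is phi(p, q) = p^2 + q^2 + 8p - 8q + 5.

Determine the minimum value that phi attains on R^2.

-27

phi(p,q) separates as A(p) + B(q) + 5, so its minimum is min A + min B + 5.
A'(p) = 2p + 8 vanishes at p ∈ {-4}; B'(q) = 2q - 8 vanishes at q ∈ {4}.
Local minima of A (where A''>0): A(-4)=-16. Local minima of B: B(4)=-16.
So the global minimum of phi is A(-4) + B(4) + 5 = -16 − 16 + 5 = -27, attained at (-4, 4).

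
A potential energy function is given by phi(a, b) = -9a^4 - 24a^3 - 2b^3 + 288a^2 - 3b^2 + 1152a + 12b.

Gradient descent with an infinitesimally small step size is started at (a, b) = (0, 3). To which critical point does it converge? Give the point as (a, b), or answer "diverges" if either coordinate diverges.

diverges

phi is separable, so gradient descent decouples: a follows -∂phi/∂a, b follows -∂phi/∂b.
∂phi/∂a = -36(a - 4)(a + 2)(a + 4); at a=0 this is 1152, so a decreases.
∂phi/∂b = -6(b - 1)(b + 2); at b=3 this is -60, so b increases.
The b-coordinate has no critical point in that direction and runs off to infinity.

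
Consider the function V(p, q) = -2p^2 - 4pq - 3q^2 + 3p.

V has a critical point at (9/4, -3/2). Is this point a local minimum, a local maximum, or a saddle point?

The Hessian of V is constant: H = [[-4, -4], [-4, -6]].
det(H) = (-4)·(-6) − (-4)² = 8.
det(H) > 0 and tr(H) = -10 < 0, so H is negative definite and the point is a local maximum.

local maximum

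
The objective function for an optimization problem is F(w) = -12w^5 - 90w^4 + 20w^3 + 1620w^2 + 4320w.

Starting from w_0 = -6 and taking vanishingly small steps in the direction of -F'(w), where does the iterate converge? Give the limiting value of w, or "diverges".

-4

F'(w) = -60(w - 3)(w + 2)(w + 3)(w + 4), so F'(-6) = -12960.
Gradient descent moves in the -F' direction, i.e. w is increasing.
The nearest critical point in that direction is w = -4, where F'' = 840 > 0 (a local minimum). The iterate converges there.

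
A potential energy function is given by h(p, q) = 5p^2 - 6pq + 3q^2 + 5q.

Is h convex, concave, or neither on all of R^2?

h is quadratic, so its Hessian is the constant matrix H = [[10, -6], [-6, 6]].
det(H) = 24, tr(H) = 16.
det(H) > 0 and tr(H) > 0, so H is positive definite everywhere: convex.

convex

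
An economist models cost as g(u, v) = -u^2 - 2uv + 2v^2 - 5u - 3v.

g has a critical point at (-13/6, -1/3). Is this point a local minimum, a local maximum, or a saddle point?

saddle point

The Hessian of g is constant: H = [[-2, -2], [-2, 4]].
det(H) = (-2)·4 − (-2)² = -12.
Since det(H) < 0, H is indefinite and the critical point is a saddle point.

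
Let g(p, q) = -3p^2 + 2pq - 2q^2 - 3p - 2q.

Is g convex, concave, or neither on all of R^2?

g is quadratic, so its Hessian is the constant matrix H = [[-6, 2], [2, -4]].
det(H) = 20, tr(H) = -10.
det(H) > 0 and tr(H) < 0, so H is negative definite everywhere: concave.

concave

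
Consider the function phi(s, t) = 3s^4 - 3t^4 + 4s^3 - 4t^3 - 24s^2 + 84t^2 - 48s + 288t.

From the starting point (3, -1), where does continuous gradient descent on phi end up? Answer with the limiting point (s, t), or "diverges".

(2, -2)

phi is separable, so gradient descent decouples: s follows -∂phi/∂s, t follows -∂phi/∂t.
∂phi/∂s = 12(s - 2)(s + 1)(s + 2); at s=3 this is 240, so s decreases.
∂phi/∂t = -12(t - 4)(t + 2)(t + 3); at t=-1 this is 120, so t decreases.
s converges to its nearest critical value 2 (a local min of the s-part); t converges to -2. The iterate converges to (2, -2).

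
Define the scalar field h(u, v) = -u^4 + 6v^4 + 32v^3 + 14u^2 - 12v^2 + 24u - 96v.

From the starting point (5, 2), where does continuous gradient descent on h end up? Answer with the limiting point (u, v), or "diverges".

diverges

h is separable, so gradient descent decouples: u follows -∂h/∂u, v follows -∂h/∂v.
∂h/∂u = -4(u - 3)(u + 1)(u + 2); at u=5 this is -336, so u increases.
∂h/∂v = 24(v - 1)(v + 1)(v + 4); at v=2 this is 432, so v decreases.
The u-coordinate has no critical point in that direction and runs off to infinity.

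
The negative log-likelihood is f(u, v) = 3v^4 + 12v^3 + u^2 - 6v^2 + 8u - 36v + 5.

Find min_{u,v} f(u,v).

-38

f(u,v) separates as P(u) + Q(v) + 5, so its minimum is min P + min Q + 5.
P'(u) = 2u + 8 vanishes at u ∈ {-4}; Q'(v) = 12(v - 1)(v + 1)(v + 3) vanishes at v ∈ {-3, -1, 1}.
Local minima of P (where P''>0): P(-4)=-16. Local minima of Q: Q(-3)=-27, Q(1)=-27.
So the global minimum of f is P(-4) + Q(-3) + 5 = -16 − 27 + 5 = -38, attained at (-4, -3).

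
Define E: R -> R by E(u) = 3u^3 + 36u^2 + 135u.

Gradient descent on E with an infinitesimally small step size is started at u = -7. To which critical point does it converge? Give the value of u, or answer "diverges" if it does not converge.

diverges

E'(u) = 9(u + 3)(u + 5), so E'(-7) = 72.
Gradient descent moves in the -E' direction, i.e. u is decreasing.
There is no critical point below u=-7, and E' keeps the same sign, so the iterate runs off to −∞.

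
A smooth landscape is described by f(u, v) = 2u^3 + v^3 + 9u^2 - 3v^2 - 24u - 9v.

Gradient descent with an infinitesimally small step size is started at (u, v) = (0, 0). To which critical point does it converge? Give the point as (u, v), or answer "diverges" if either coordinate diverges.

(1, 3)

f is separable, so gradient descent decouples: u follows -∂f/∂u, v follows -∂f/∂v.
∂f/∂u = 6(u - 1)(u + 4); at u=0 this is -24, so u increases.
∂f/∂v = 3(v - 3)(v + 1); at v=0 this is -9, so v increases.
u converges to its nearest critical value 1 (a local min of the u-part); v converges to 3. The iterate converges to (1, 3).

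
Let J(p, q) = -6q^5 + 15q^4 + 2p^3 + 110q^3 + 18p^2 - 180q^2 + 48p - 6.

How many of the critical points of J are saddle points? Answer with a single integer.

4

J separates as a function of p plus a function of q, so ∇J=0 decouples.
∂J/∂p = 6(p + 2)(p + 4) = 0 at p ∈ {-4, -2}; ∂J/∂q = -30q(q - 4)(q - 1)(q + 3) = 0 at q ∈ {-3, 0, 1, 4}.
The Hessian is diagonal: diag(J_pp, J_qq). Second derivatives: J_pp(-4)=-12, J_pp(-2)=12; J_qq(-3)=2520, J_qq(0)=-360, J_qq(1)=360, J_qq(4)=-2520.
Saddle points occur where the two diagonal entries have opposite signs: (-4, -3), (-4, 1), (-2, 0), (-2, 4). Count: 4.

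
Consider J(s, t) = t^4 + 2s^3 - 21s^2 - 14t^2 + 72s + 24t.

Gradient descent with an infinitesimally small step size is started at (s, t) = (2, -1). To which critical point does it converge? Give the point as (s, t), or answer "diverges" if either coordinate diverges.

diverges

J is separable, so gradient descent decouples: s follows -∂J/∂s, t follows -∂J/∂t.
∂J/∂s = 6(s - 4)(s - 3); at s=2 this is 12, so s decreases.
∂J/∂t = 4(t - 2)(t - 1)(t + 3); at t=-1 this is 48, so t decreases.
The s-coordinate has no critical point in that direction and runs off to infinity.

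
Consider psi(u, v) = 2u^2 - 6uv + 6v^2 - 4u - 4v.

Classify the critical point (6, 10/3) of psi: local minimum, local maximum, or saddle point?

The Hessian of psi is constant: H = [[4, -6], [-6, 12]].
det(H) = 4·12 − (-6)² = 12.
det(H) > 0 and tr(H) = 16 > 0, so H is positive definite and the point is a local minimum.

local minimum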